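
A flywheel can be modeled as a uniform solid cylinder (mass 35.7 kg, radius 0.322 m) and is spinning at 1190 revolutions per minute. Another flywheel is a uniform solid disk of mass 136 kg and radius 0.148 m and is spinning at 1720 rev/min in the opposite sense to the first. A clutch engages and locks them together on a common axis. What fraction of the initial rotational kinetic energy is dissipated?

fraction ≈ 0.994

No external torque acts about the common axis, so total angular momentum is conserved.
Moments of inertia: I_A = ½(35.7)(0.322)² = 1.851 kg·m²; I_B = ½(136)(0.148)² = 1.489 kg·m².
Taking A's sense as positive: L = (1.851)(1190) − (1.489)(1720) = -359.5 kg·m²·rpm.
Combined I = 1.851 + 1.489 = 3.340 kg·m².
ω_f = L / I = -359.5 / 3.340 = -107.6 rpm.
KE_i = ½ΣIω² = 38530 J; KE_f = ½(3.340)(11.27)² = 212.1 J.
Fraction dissipated = (KE_i − KE_f)/KE_i = 0.9945.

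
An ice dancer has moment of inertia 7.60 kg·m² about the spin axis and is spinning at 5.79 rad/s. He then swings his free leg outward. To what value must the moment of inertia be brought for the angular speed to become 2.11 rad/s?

I₂ ≈ 20.9 kg·m²

With no external torque about the axis, L is conserved: I₁ω₁ = I₂ω₂.
I₂ = I₁ω₁ / ω₂ = (7.60)(5.79) / (2.11) = 20.85 kg·m².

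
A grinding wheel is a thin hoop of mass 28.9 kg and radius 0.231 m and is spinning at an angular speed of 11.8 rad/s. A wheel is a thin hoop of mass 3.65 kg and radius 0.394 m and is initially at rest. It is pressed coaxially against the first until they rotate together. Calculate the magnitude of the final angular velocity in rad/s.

|ω_f| ≈ 8.63 rad/s

No external torque acts about the common axis, so total angular momentum is conserved.
Moments of inertia: I_A = (28.9)(0.231)² = 1.542 kg·m²; I_B = (3.65)(0.394)² = 0.5666 kg·m².
Taking A's sense as positive: L = (1.542)(11.8) = 18.20 kg·m²·rad/s.
Combined I = 1.542 + 0.5666 = 2.109 kg·m².
ω_f = L / I = 18.20 / 2.109 = 8.629 rad/s.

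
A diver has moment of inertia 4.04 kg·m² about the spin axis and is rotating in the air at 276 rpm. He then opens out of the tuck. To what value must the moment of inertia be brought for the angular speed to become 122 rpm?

Angular momentum about the spin axis is conserved since the torque about it is zero.
I₂ = I₁ω₁ / ω₂ = (4.04)(276) / (122) = 9.140 kg·m².

I₂ ≈ 9.14 kg·m²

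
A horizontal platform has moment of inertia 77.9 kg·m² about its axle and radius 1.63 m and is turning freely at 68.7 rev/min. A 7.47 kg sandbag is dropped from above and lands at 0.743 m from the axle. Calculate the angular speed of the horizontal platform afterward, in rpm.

No external torque acts about the axle; L_before = L_after.
Added inertia Σmr² = (7.47)(0.743)² = 4.124 kg·m²; I_f = 77.90 + 4.124 = 82.02 kg·m².
ω_f = I_p ω_i / I_f = (77.90)(68.7) / 82.02 = 65.25 rpm.

ω_f ≈ 65.2 rpm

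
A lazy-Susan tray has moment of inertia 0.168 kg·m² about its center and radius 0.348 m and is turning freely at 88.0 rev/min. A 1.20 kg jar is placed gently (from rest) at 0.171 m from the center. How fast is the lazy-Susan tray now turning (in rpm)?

The added mass arrives with no angular momentum about the center, and any external torque about the center is negligible, so the system's angular momentum is conserved.
Added inertia Σmr² = (1.20)(0.171)² = 0.03509 kg·m²; I_f = 0.1680 + 0.03509 = 0.2031 kg·m².
ω_f = I_p ω_i / I_f = (0.1680)(88.0) / 0.2031 = 72.80 rpm.

ω_f ≈ 72.8 rpm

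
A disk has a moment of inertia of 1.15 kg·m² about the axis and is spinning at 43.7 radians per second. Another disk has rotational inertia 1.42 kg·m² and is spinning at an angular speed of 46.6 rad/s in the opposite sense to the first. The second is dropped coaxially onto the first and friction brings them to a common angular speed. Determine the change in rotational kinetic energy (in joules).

The coupling torques are internal; angular momentum about the shared axis is conserved.
Taking A's sense as positive: L = (1.150)(43.7) − (1.420)(46.6) = -15.92 kg·m²·rad/s.
Combined I = 1.150 + 1.420 = 2.570 kg·m².
ω_f = L / I = -15.92 / 2.570 = -6.193 rad/s.
KE_i = ½ΣIω² = 2640 J; KE_f = ½(2.570)(6.193)² = 49.29 J.

ΔKE ≈ -2590 J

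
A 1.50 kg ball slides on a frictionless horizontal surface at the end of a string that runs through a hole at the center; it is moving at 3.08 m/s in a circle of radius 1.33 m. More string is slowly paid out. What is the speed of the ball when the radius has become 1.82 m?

Central (radial) force ⇒ zero torque about the center ⇒ m v r is constant.
v₂ = v₁ r₁ / r₂ = (3.08)(1.33) / (1.82) = 2.251 m/s.

v₂ ≈ 2.25 m/s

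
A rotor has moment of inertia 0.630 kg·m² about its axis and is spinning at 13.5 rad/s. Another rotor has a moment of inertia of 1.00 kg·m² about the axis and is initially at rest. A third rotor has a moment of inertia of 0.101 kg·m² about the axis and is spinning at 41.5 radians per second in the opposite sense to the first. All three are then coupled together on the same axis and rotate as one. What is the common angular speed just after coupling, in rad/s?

|ω_f| ≈ 2.49 rad/s

No external torque acts about the common axis, so total angular momentum is conserved.
Taking A's sense as positive: L = (0.6300)(13.5) − (0.1010)(41.5) = 4.314 kg·m²·rad/s.
Combined I = 0.6300 + 1.000 + 0.1010 = 1.731 kg·m².
ω_f = L / I = 4.314 / 1.731 = 2.492 rad/s.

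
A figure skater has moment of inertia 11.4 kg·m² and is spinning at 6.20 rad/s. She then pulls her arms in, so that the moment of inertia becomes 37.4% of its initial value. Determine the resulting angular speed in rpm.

ω₂ ≈ 158 rpm

Angular momentum about the spin axis is conserved since the torque about it is zero.
I₂ = 0.374 × 11.4 = 4.264 kg·m².
ω₂ = I₁ω₁ / I₂ = (11.40)(6.20 rad/s) / (4.264) = 16.58 rad/s = 158.3 rpm.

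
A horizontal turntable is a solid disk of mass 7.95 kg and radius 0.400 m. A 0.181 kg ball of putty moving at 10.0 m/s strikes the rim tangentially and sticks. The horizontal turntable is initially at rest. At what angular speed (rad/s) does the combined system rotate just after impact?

|ω_f| ≈ 1.09 rad/s

About the axle the impulsive forces during the collision are internal, so angular momentum about that axis is conserved.
I_p = ½(7.95)(0.400)² = 0.6360 kg·m². Taking the sense of the ball of putty's angular momentum as positive, L_{ball} = m v R = (0.181)(10.0)(0.400) = 0.7240 kg·m²/s.
L_i = 0 + 0.7240 = 0.7240 kg·m²/s.
After sticking, I_f = I_p + m R² = 0.6360 + (0.181)(0.400)² = 0.6650 kg·m².
ω_f = L_i / I_f = 0.7240 / 0.6650 = 1.089 rad/s.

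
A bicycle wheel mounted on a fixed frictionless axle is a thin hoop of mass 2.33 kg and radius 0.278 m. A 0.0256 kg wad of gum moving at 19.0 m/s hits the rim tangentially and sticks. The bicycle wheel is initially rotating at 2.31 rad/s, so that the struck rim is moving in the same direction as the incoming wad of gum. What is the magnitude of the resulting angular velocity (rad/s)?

The axle reaction passes through the axle and exerts no torque about it; angular momentum about the axle is conserved through the impact.
I_p = (2.33)(0.278)² = 0.1801 kg·m². Taking the sense of the wad of gum's angular momentum as positive, L_{wad} = m v R = (0.0256)(19.0)(0.278) = 0.1352 kg·m²/s.
L_i = +I_p ω_p + m v R = +(0.1801)(2.31) + 0.1352 = 0.5512 kg·m²/s.
After sticking, I_f = I_p + m R² = 0.1801 + (0.0256)(0.278)² = 0.1821 kg·m².
ω_f = L_i / I_f = 0.5512 / 0.1821 = 3.028 rad/s.

|ω_f| ≈ 3.03 rad/s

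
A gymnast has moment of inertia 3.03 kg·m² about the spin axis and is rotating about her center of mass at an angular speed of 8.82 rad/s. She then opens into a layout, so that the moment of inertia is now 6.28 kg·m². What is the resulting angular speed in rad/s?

ω₂ ≈ 4.26 rad/s

No external torque acts about the spin axis, so angular momentum is conserved.
ω₂ = I₁ω₁ / I₂ = (3.030)(8.82 rad/s) / (6.280) = 4.256 rad/s.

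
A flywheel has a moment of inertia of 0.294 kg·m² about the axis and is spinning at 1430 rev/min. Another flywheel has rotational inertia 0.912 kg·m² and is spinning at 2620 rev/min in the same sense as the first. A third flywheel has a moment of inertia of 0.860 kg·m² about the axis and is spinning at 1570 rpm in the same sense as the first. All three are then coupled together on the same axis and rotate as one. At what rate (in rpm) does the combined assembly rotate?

The coupling torques are internal; angular momentum about the shared axis is conserved.
Taking A's sense as positive: L = (0.2940)(1430) + (0.9120)(2620) + (0.8600)(1570) = 4160 kg·m²·rpm.
Combined I = 0.2940 + 0.9120 + 0.8600 = 2.066 kg·m².
ω_f = L / I = 4160 / 2.066 = 2014 rpm.

|ω_f| ≈ 2010 rpm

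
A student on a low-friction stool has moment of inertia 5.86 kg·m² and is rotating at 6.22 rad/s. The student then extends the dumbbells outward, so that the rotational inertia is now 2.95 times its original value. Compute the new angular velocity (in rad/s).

ω₂ ≈ 2.11 rad/s

With no external torque about the axis, L is conserved: I₁ω₁ = I₂ω₂.
I₂ = 2.95 × 5.86 = 17.29 kg·m².
ω₂ = I₁ω₁ / I₂ = (5.860)(6.22 rad/s) / (17.29) = 2.108 rad/s.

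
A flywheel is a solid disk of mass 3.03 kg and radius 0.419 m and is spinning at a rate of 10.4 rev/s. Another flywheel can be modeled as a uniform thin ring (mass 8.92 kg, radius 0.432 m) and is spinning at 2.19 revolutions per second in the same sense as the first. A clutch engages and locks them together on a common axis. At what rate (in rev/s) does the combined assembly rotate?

|ω_f| ≈ 3.32 rev/s

No external torque acts about the common axis, so total angular momentum is conserved.
Moments of inertia: I_A = ½(3.03)(0.419)² = 0.2660 kg·m²; I_B = (8.92)(0.432)² = 1.665 kg·m².
Taking A's sense as positive: L = (0.2660)(10.4) + (1.665)(2.19) = 6.412 kg·m²·rev/s.
Combined I = 0.2660 + 1.665 = 1.931 kg·m².
ω_f = L / I = 6.412 / 1.931 = 3.321 rev/s.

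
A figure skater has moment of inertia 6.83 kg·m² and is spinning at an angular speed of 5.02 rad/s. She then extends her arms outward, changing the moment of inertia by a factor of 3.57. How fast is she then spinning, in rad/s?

ω₂ ≈ 1.41 rad/s

No external torque acts about the spin axis, so angular momentum is conserved.
I₂ = 3.57 × 6.83 = 24.38 kg·m².
ω₂ = I₁ω₁ / I₂ = (6.830)(5.02 rad/s) / (24.38) = 1.406 rad/s.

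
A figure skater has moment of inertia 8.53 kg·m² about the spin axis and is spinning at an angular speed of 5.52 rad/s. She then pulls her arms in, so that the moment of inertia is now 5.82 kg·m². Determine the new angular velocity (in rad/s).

ω₂ ≈ 8.09 rad/s

Angular momentum about the spin axis is conserved since the torque about it is zero.
ω₂ = I₁ω₁ / I₂ = (8.530)(5.52 rad/s) / (5.820) = 8.090 rad/s.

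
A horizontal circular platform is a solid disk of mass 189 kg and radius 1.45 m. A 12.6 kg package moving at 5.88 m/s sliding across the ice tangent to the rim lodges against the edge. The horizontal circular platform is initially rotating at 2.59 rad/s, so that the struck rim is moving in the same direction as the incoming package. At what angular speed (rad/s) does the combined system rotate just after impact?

About the central axle the impulsive forces during the collision are internal, so angular momentum about that axis is conserved.
I_p = ½(189)(1.45)² = 198.7 kg·m². Taking the sense of the package's angular momentum as positive, L_{package} = m v R = (12.6)(5.88)(1.45) = 107.4 kg·m²/s.
L_i = +I_p ω_p + m v R = +(198.7)(2.59) + 107.4 = 622.0 kg·m²/s.
After sticking, I_f = I_p + m R² = 198.7 + (12.6)(1.45)² = 225.2 kg·m².
ω_f = L_i / I_f = 622.0 / 225.2 = 2.762 rad/s.

|ω_f| ≈ 2.76 rad/s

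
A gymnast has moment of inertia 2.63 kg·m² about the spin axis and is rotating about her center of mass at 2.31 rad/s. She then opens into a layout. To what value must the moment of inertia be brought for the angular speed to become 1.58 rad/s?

I₂ ≈ 3.85 kg·m²

With no external torque about the axis, L is conserved: I₁ω₁ = I₂ω₂.
I₂ = I₁ω₁ / ω₂ = (2.63)(2.31) / (1.58) = 3.845 kg·m².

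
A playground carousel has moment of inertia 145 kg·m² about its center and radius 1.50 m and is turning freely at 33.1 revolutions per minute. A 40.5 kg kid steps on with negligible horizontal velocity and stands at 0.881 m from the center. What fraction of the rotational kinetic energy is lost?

fraction ≈ 0.178

The added mass arrives with no angular momentum about the center, and any external torque about the center is negligible, so the system's angular momentum is conserved.
Added inertia Σmr² = (40.5)(0.881)² = 31.43 kg·m²; I_f = 145.0 + 31.43 = 176.4 kg·m².
ω_f = I_p ω_i / I_f = (145.0)(33.1) / 176.4 = 27.20 rpm.
KE_i = ½(145.0)(3.466 rad/s)² = 871.1 J; KE_f = ½(176.4)(2.849)² = 715.9 J.
Fraction lost = 0.1782.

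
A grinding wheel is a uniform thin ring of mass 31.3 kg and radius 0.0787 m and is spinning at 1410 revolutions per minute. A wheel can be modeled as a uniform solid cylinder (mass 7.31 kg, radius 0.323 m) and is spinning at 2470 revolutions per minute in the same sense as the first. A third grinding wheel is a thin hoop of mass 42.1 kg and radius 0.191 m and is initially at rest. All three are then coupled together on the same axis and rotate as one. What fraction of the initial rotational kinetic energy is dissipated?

fraction ≈ 0.742

The coupling torques are internal; angular momentum about the shared axis is conserved.
Moments of inertia: I_A = (31.3)(0.0787)² = 0.1939 kg·m²; I_B = ½(7.31)(0.323)² = 0.3813 kg·m²; I_C = (42.1)(0.191)² = 1.536 kg·m².
Taking A's sense as positive: L = (0.1939)(1410) + (0.3813)(2470) = 1215 kg·m²·rpm.
Combined I = 0.1939 + 0.3813 + 1.536 = 2.111 kg·m².
ω_f = L / I = 1215 / 2.111 = 575.6 rpm.
KE_i = ½ΣIω² = 14870 J; KE_f = ½(2.111)(60.28)² = 3836 J.
Fraction dissipated = (KE_i − KE_f)/KE_i = 0.7420.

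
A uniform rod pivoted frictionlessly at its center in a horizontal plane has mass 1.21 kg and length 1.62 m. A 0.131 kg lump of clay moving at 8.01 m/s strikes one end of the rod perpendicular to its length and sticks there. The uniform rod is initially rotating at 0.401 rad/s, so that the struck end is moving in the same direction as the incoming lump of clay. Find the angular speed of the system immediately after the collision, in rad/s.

About the pivot the impulsive forces during the collision are internal, so angular momentum about that axis is conserved.
I_p = (1/12)(1.21)(1.62)² = 0.2646 kg·m². Taking the sense of the lump of clay's angular momentum as positive, L_{lump} = m v R = (0.131)(8.01)(1.62/2) = 0.8499 kg·m²/s.
L_i = +I_p ω_p + m v R = +(0.2646)(0.401) + 0.8499 = 0.9561 kg·m²/s.
After sticking, I_f = I_p + m R² = 0.2646 + (0.131)(1.62/2)² = 0.3506 kg·m².
ω_f = L_i / I_f = 0.9561 / 0.3506 = 2.727 rad/s.

|ω_f| ≈ 2.73 rad/s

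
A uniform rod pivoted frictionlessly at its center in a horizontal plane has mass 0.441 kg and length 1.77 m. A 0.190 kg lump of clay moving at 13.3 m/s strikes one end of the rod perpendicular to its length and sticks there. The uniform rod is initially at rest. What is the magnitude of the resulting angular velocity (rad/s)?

|ω_f| ≈ 8.47 rad/s

About the pivot the impulsive forces during the collision are internal, so angular momentum about that axis is conserved.
I_p = (1/12)(0.441)(1.77)² = 0.1151 kg·m². Taking the sense of the lump of clay's angular momentum as positive, L_{lump} = m v R = (0.190)(13.3)(1.77/2) = 2.236 kg·m²/s.
L_i = 0 + 2.236 = 2.236 kg·m²/s.
After sticking, I_f = I_p + m R² = 0.1151 + (0.190)(1.77/2)² = 0.2639 kg·m².
ω_f = L_i / I_f = 2.236 / 0.2639 = 8.473 rad/s.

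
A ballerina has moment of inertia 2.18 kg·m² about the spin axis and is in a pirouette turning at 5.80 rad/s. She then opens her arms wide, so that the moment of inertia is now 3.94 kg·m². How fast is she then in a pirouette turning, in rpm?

ω₂ ≈ 30.6 rpm

No external torque acts about the spin axis, so angular momentum is conserved.
ω₂ = I₁ω₁ / I₂ = (2.180)(5.80 rad/s) / (3.940) = 3.209 rad/s = 30.65 rpm.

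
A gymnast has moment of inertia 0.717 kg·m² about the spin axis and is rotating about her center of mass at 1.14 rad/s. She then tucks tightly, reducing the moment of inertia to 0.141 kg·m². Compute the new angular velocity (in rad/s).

Angular momentum about the spin axis is conserved since the torque about it is zero.
ω₂ = I₁ω₁ / I₂ = (0.7170)(1.14 rad/s) / (0.1410) = 5.797 rad/s.

ω₂ ≈ 5.80 rad/s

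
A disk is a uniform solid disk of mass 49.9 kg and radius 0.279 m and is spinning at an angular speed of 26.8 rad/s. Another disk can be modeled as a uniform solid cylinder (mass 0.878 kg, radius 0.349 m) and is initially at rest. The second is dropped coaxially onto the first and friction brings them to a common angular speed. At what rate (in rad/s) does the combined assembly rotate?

No external torque acts about the common axis, so total angular momentum is conserved.
Moments of inertia: I_A = ½(49.9)(0.279)² = 1.942 kg·m²; I_B = ½(0.878)(0.349)² = 0.05347 kg·m².
Taking A's sense as positive: L = (1.942)(26.8) = 52.05 kg·m²·rad/s.
Combined I = 1.942 + 0.05347 = 1.996 kg·m².
ω_f = L / I = 52.05 / 1.996 = 26.08 rad/s.

|ω_f| ≈ 26.1 rad/s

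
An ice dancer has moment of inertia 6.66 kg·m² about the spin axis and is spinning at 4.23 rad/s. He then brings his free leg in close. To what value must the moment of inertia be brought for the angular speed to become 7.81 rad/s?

No external torque acts about the spin axis, so angular momentum is conserved.
I₂ = I₁ω₁ / ω₂ = (6.66)(4.23) / (7.81) = 3.607 kg·m².

I₂ ≈ 3.61 kg·m²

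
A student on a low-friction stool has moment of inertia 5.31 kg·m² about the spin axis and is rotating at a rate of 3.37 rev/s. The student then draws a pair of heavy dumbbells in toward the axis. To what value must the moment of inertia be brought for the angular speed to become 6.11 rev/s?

I₂ ≈ 2.93 kg·m²

No external torque acts about the spin axis, so angular momentum is conserved.
I₂ = I₁ω₁ / ω₂ = (5.31)(3.37) / (6.11) = 2.929 kg·m².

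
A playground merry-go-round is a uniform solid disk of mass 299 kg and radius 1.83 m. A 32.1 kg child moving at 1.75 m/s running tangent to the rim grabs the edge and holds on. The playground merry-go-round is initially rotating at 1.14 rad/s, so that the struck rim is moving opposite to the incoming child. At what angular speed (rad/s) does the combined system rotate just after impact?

About the axle the impulsive forces during the collision are internal, so angular momentum about that axis is conserved.
I_p = ½(299)(1.83)² = 500.7 kg·m². Taking the sense of the child's angular momentum as positive, L_{child} = m v R = (32.1)(1.75)(1.83) = 102.8 kg·m²/s.
L_i = −I_p ω_p + m v R = −(500.7)(1.14) + 102.8 = -468.0 kg·m²/s.
After sticking, I_f = I_p + m R² = 500.7 + (32.1)(1.83)² = 608.2 kg·m².
ω_f = L_i / I_f = -468.0 / 608.2 = -0.7695 rad/s.

|ω_f| ≈ 0.769 rad/s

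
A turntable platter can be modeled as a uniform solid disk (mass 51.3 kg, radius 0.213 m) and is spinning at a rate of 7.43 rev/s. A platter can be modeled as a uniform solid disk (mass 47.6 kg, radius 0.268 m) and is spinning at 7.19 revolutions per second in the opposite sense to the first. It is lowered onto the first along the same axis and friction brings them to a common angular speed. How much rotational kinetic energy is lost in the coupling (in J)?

No external torque acts about the common axis, so total angular momentum is conserved.
Moments of inertia: I_A = ½(51.3)(0.213)² = 1.164 kg·m²; I_B = ½(47.6)(0.268)² = 1.709 kg·m².
Taking A's sense as positive: L = (1.164)(7.43) − (1.709)(7.19) = -3.644 kg·m²·rev/s.
Combined I = 1.164 + 1.709 = 2.873 kg·m².
ω_f = L / I = -3.644 / 2.873 = -1.268 rev/s.
KE_i = ½ΣIω² = 3012 J; KE_f = ½(2.873)(7.970)² = 91.24 J.

ΔKE lost ≈ 2920 J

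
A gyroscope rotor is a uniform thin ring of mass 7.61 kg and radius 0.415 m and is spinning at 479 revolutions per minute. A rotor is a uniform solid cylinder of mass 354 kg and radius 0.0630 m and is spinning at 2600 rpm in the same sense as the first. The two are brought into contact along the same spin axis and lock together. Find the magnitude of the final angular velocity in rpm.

The coupling torques are internal; angular momentum about the shared axis is conserved.
Moments of inertia: I_A = (7.61)(0.415)² = 1.311 kg·m²; I_B = ½(354)(0.0630)² = 0.7025 kg·m².
Taking A's sense as positive: L = (1.311)(479) + (0.7025)(2600) = 2454 kg·m²·rpm.
Combined I = 1.311 + 0.7025 = 2.013 kg·m².
ω_f = L / I = 2454 / 2.013 = 1219 rpm.

|ω_f| ≈ 1220 rpm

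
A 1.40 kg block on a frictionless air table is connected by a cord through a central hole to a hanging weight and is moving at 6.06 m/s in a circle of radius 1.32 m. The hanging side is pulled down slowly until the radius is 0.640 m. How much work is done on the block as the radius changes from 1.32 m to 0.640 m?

Central (radial) force ⇒ zero torque about the center ⇒ m v r is constant.
v₂ = v₁ r₁ / r₂ = (6.06)(1.32) / (0.640) = 12.50 m/s.
W = ΔKE = ½m(v₂² − v₁²) = 83.65 J.

W ≈ 83.6 J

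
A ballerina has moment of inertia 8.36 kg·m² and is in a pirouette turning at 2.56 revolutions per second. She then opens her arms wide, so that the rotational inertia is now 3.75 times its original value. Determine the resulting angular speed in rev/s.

With no external torque about the axis, L is conserved: I₁ω₁ = I₂ω₂.
I₂ = 3.75 × 8.36 = 31.35 kg·m².
ω₂ = I₁ω₁ / I₂ = (8.360)(2.56 rev/s) / (31.35) = 0.6827 rev/s.

ω₂ ≈ 0.683 rev/s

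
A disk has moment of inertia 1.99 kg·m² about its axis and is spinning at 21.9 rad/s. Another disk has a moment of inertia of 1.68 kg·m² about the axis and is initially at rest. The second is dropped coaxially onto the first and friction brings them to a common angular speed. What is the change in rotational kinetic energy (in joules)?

ΔKE ≈ -218 J

No external torque acts about the common axis, so total angular momentum is conserved.
Taking A's sense as positive: L = (1.990)(21.9) = 43.58 kg·m²·rad/s.
Combined I = 1.990 + 1.680 = 3.670 kg·m².
ω_f = L / I = 43.58 / 3.670 = 11.87 rad/s.
KE_i = ½ΣIω² = 477.2 J; KE_f = ½(3.670)(11.87)² = 258.8 J.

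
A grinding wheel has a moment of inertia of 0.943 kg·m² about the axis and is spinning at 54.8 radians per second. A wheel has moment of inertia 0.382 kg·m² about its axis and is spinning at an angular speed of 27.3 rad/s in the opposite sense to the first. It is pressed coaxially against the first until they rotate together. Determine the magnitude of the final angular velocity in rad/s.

|ω_f| ≈ 31.1 rad/s

No external torque acts about the common axis, so total angular momentum is conserved.
Taking A's sense as positive: L = (0.9430)(54.8) − (0.3820)(27.3) = 41.25 kg·m²·rad/s.
Combined I = 0.9430 + 0.3820 = 1.325 kg·m².
ω_f = L / I = 41.25 / 1.325 = 31.13 rad/s.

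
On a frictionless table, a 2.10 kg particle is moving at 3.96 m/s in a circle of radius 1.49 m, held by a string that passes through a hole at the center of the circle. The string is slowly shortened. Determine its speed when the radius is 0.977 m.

v₂ ≈ 6.04 m/s

The only horizontal force on the mass is along the cord (radial), so it exerts no torque about the hole and angular momentum m v r is conserved.
v₂ = v₁ r₁ / r₂ = (3.96)(1.49) / (0.977) = 6.039 m/s.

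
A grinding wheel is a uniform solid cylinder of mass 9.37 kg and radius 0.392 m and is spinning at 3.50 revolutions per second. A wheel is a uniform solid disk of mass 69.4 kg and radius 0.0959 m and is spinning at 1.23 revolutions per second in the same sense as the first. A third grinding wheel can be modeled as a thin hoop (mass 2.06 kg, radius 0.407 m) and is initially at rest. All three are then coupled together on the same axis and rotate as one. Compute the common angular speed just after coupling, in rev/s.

No external torque acts about the common axis, so total angular momentum is conserved.
Moments of inertia: I_A = ½(9.37)(0.392)² = 0.7199 kg·m²; I_B = ½(69.4)(0.0959)² = 0.3191 kg·m²; I_C = (2.06)(0.407)² = 0.3412 kg·m².
Taking A's sense as positive: L = (0.7199)(3.50) + (0.3191)(1.23) = 2.912 kg·m²·rev/s.
Combined I = 0.7199 + 0.3191 + 0.3412 = 1.380 kg·m².
ω_f = L / I = 2.912 / 1.380 = 2.110 rev/s.

|ω_f| ≈ 2.11 rev/s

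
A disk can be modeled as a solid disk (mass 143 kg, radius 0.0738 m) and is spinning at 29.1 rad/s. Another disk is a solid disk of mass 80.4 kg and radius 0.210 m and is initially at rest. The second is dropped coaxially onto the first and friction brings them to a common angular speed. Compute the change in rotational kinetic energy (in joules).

ΔKE ≈ -135 J

No external torque acts about the common axis, so total angular momentum is conserved.
Moments of inertia: I_A = ½(143)(0.0738)² = 0.3894 kg·m²; I_B = ½(80.4)(0.210)² = 1.773 kg·m².
Taking A's sense as positive: L = (0.3894)(29.1) = 11.33 kg·m²·rad/s.
Combined I = 0.3894 + 1.773 = 2.162 kg·m².
ω_f = L / I = 11.33 / 2.162 = 5.241 rad/s.
KE_i = ½ΣIω² = 164.9 J; KE_f = ½(2.162)(5.241)² = 29.70 J.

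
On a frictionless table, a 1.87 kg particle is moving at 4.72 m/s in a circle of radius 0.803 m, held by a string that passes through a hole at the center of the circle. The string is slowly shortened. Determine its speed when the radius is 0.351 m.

The only horizontal force on the mass is along the cord (radial), so it exerts no torque about the hole and angular momentum m v r is conserved.
v₂ = v₁ r₁ / r₂ = (4.72)(0.803) / (0.351) = 10.80 m/s.

v₂ ≈ 10.8 m/s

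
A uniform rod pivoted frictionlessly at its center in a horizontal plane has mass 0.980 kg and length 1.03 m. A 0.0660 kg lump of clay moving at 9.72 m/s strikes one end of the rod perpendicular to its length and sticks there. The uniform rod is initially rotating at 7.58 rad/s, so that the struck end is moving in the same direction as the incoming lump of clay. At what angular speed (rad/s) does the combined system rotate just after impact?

About the pivot the impulsive forces during the collision are internal, so angular momentum about that axis is conserved.
I_p = (1/12)(0.980)(1.03)² = 0.08664 kg·m². Taking the sense of the lump of clay's angular momentum as positive, L_{lump} = m v R = (0.0660)(9.72)(1.03/2) = 0.3304 kg·m²/s.
L_i = +I_p ω_p + m v R = +(0.08664)(7.58) + 0.3304 = 0.9871 kg·m²/s.
After sticking, I_f = I_p + m R² = 0.08664 + (0.0660)(1.03/2)² = 0.1041 kg·m².
ω_f = L_i / I_f = 0.9871 / 0.1041 = 9.478 rad/s.

|ω_f| ≈ 9.48 rad/s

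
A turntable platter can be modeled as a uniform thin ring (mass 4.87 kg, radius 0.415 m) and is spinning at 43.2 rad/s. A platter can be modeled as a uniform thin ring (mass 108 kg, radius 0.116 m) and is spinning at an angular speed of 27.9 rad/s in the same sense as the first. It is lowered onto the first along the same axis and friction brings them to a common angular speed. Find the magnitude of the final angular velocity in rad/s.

|ω_f| ≈ 33.5 rad/s

The coupling torques are internal; angular momentum about the shared axis is conserved.
Moments of inertia: I_A = (4.87)(0.415)² = 0.8387 kg·m²; I_B = (108)(0.116)² = 1.453 kg·m².
Taking A's sense as positive: L = (0.8387)(43.2) + (1.453)(27.9) = 76.78 kg·m²·rad/s.
Combined I = 0.8387 + 1.453 = 2.292 kg·m².
ω_f = L / I = 76.78 / 2.292 = 33.50 rad/s.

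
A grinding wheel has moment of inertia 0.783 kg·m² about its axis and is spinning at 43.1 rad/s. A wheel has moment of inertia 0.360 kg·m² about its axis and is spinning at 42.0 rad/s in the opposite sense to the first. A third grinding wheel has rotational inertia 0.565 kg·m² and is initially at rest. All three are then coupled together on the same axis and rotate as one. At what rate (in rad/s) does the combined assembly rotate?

The coupling torques are internal; angular momentum about the shared axis is conserved.
Taking A's sense as positive: L = (0.7830)(43.1) − (0.3600)(42.0) = 18.63 kg·m²·rad/s.
Combined I = 0.7830 + 0.3600 + 0.5650 = 1.708 kg·m².
ω_f = L / I = 18.63 / 1.708 = 10.91 rad/s.

|ω_f| ≈ 10.9 rad/s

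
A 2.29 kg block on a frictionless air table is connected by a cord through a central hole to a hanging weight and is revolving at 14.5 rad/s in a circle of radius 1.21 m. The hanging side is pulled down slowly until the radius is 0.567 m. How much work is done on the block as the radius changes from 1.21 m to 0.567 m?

W ≈ 1250 J

No torque about the axis ⇒ m r₁² ω₁ = m r₂² ω₂.
ω₂ = ω₁ (r₁/r₂)² = (14.5)(1.21/0.567)² = 66.03 rad/s.
W = ΔKE = ½m(v₂² − v₁²) = 1253 J.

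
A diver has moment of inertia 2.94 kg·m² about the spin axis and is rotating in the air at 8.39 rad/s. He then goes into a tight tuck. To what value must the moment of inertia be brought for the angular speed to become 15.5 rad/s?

I₂ ≈ 1.59 kg·m²

No external torque acts about the spin axis, so angular momentum is conserved.
I₂ = I₁ω₁ / ω₂ = (2.94)(8.39) / (15.5) = 1.591 kg·m².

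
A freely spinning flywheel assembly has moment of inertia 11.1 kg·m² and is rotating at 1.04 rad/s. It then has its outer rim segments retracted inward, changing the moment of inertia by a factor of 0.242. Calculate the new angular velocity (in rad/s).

Angular momentum about the spin axis is conserved since the torque about it is zero.
I₂ = 0.242 × 11.1 = 2.686 kg·m².
ω₂ = I₁ω₁ / I₂ = (11.10)(1.04 rad/s) / (2.686) = 4.298 rad/s.

ω₂ ≈ 4.30 rad/s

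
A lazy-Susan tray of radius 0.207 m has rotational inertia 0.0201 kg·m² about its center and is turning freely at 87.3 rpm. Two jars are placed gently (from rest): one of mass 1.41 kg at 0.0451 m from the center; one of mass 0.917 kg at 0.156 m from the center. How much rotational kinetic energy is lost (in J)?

energy lost ≈ 0.467 J

The added mass arrives with no angular momentum about the center, and any external torque about the center is negligible, so the system's angular momentum is conserved.
Added inertia Σmr² = (1.41)(0.0451)² + (0.917)(0.156)² = 0.02518 kg·m²; I_f = 0.02010 + 0.02518 = 0.04528 kg·m².
ω_f = I_p ω_i / I_f = (0.02010)(87.3) / 0.04528 = 38.75 rpm.
KE_i = ½(0.02010)(9.142 rad/s)² = 0.8399 J; KE_f = ½(0.04528)(4.058)² = 0.3728 J.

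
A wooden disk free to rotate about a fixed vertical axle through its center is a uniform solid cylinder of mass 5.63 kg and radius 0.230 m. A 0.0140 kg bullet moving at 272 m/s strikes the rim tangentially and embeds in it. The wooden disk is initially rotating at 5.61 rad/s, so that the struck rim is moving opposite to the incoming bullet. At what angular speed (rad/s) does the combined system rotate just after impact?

The axle reaction passes through the axle and exerts no torque about it; angular momentum about the axle is conserved through the impact.
I_p = ½(5.63)(0.230)² = 0.1489 kg·m². Taking the sense of the bullet's angular momentum as positive, L_{bullet} = m v R = (0.0140)(272)(0.230) = 0.8758 kg·m²/s.
L_i = −I_p ω_p + m v R = −(0.1489)(5.61) + 0.8758 = 0.04044 kg·m²/s.
After sticking, I_f = I_p + m R² = 0.1489 + (0.0140)(0.230)² = 0.1497 kg·m².
ω_f = L_i / I_f = 0.04044 / 0.1497 = 0.2702 rad/s.

|ω_f| ≈ 0.270 rad/s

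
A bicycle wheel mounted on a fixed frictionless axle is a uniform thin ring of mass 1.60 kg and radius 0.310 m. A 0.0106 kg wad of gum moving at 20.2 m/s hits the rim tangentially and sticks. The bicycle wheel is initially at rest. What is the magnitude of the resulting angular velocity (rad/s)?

|ω_f| ≈ 0.429 rad/s

The axle reaction passes through the axle and exerts no torque about it; angular momentum about the axle is conserved through the impact.
I_p = (1.60)(0.310)² = 0.1538 kg·m². Taking the sense of the wad of gum's angular momentum as positive, L_{wad} = m v R = (0.0106)(20.2)(0.310) = 0.06638 kg·m²/s.
L_i = 0 + 0.06638 = 0.06638 kg·m²/s.
After sticking, I_f = I_p + m R² = 0.1538 + (0.0106)(0.310)² = 0.1548 kg·m².
ω_f = L_i / I_f = 0.06638 / 0.1548 = 0.4289 rad/s.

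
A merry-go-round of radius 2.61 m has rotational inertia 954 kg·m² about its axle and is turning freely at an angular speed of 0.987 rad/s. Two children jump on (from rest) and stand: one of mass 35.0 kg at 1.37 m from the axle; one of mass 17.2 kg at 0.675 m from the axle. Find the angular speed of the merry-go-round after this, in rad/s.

ω_f ≈ 0.916 rad/s

The added mass arrives with no angular momentum about the axle, and any external torque about the axle is negligible, so the system's angular momentum is conserved.
Added inertia Σmr² = (35.0)(1.37)² + (17.2)(0.675)² = 73.53 kg·m²; I_f = 954.0 + 73.53 = 1028 kg·m².
ω_f = I_p ω_i / I_f = (954.0)(0.987) / 1028 = 0.9164 rad/s.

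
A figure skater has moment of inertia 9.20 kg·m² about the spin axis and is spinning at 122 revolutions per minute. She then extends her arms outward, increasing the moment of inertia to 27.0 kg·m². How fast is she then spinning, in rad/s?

No external torque acts about the spin axis, so angular momentum is conserved.
ω₂ = I₁ω₁ / I₂ = (9.200)(122 rpm) / (27.00) = 41.57 rpm = 4.353 rad/s.

ω₂ ≈ 4.35 rad/s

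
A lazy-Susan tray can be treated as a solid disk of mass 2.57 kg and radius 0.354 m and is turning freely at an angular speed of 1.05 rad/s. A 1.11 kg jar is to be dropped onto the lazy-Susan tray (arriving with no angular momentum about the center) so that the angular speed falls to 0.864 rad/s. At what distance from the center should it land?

The added mass arrives with no angular momentum about the center, and any external torque about the center is negligible, so the system's angular momentum is conserved.
I_p = ½(2.57)(0.354)² = 0.1610 kg·m².
I_p ω_i = (I_p + m r²) ω_f ⇒ m r² = I_p(ω_i/ω_f − 1) = 0.1610(1.05/0.864 − 1) = 0.03467 kg·m².
r = √(0.03467/1.11) = 0.1767 m.

r ≈ 0.177 m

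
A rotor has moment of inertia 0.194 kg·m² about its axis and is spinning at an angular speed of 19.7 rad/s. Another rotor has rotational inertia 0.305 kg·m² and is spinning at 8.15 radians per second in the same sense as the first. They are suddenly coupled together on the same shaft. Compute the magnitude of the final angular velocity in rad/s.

|ω_f| ≈ 12.6 rad/s

No external torque acts about the common axis, so total angular momentum is conserved.
Taking A's sense as positive: L = (0.1940)(19.7) + (0.3050)(8.15) = 6.308 kg·m²·rad/s.
Combined I = 0.1940 + 0.3050 = 0.4990 kg·m².
ω_f = L / I = 6.308 / 0.4990 = 12.64 rad/s.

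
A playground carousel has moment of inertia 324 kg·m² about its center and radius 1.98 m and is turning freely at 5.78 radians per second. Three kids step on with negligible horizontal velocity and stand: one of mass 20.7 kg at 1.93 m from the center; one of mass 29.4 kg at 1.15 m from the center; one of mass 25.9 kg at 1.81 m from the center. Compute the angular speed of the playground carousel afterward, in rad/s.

The added mass arrives with no angular momentum about the center, and any external torque about the center is negligible, so the system's angular momentum is conserved.
Added inertia Σmr² = (20.7)(1.93)² + (29.4)(1.15)² + (25.9)(1.81)² = 200.8 kg·m²; I_f = 324.0 + 200.8 = 524.8 kg·m².
ω_f = I_p ω_i / I_f = (324.0)(5.78) / 524.8 = 3.568 rad/s.

ω_f ≈ 3.57 rad/s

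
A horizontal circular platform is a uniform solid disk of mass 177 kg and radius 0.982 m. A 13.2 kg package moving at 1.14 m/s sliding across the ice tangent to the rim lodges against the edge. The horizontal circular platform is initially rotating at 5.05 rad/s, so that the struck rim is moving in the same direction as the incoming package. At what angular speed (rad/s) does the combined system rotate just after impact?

|ω_f| ≈ 4.55 rad/s

The axle reaction passes through the central axle and exerts no torque about it; angular momentum about the central axle is conserved through the impact.
I_p = ½(177)(0.982)² = 85.34 kg·m². Taking the sense of the package's angular momentum as positive, L_{package} = m v R = (13.2)(1.14)(0.982) = 14.78 kg·m²/s.
L_i = +I_p ω_p + m v R = +(85.34)(5.05) + 14.78 = 445.8 kg·m²/s.
After sticking, I_f = I_p + m R² = 85.34 + (13.2)(0.982)² = 98.07 kg·m².
ω_f = L_i / I_f = 445.8 / 98.07 = 4.545 rad/s.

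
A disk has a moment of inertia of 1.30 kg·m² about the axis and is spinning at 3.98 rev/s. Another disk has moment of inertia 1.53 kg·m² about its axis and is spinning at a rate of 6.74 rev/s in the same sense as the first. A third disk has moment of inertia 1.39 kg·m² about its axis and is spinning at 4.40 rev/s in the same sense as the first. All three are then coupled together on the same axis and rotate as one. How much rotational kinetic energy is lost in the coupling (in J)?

The coupling torques are internal; angular momentum about the shared axis is conserved.
Taking A's sense as positive: L = (1.300)(3.98) + (1.530)(6.74) + (1.390)(4.40) = 21.60 kg·m²·rev/s.
Combined I = 1.300 + 1.530 + 1.390 = 4.220 kg·m².
ω_f = L / I = 21.60 / 4.220 = 5.119 rev/s.
KE_i = ½ΣIω² = 2310 J; KE_f = ½(4.220)(32.16)² = 2183 J.

ΔKE lost ≈ 127 J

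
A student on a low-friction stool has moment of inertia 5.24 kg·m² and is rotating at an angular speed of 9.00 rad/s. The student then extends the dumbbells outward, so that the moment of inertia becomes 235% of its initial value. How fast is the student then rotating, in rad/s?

Angular momentum about the spin axis is conserved since the torque about it is zero.
I₂ = 2.35 × 5.24 = 12.31 kg·m².
ω₂ = I₁ω₁ / I₂ = (5.240)(9.00 rad/s) / (12.31) = 3.830 rad/s.

ω₂ ≈ 3.83 rad/s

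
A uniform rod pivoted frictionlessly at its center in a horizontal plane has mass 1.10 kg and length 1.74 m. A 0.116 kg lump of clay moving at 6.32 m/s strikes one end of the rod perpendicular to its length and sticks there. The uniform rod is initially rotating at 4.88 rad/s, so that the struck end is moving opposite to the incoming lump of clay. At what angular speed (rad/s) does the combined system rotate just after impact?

|ω_f| ≈ 1.96 rad/s

The axle reaction passes through the pivot and exerts no torque about it; angular momentum about the pivot is conserved through the impact.
I_p = (1/12)(1.10)(1.74)² = 0.2775 kg·m². Taking the sense of the lump of clay's angular momentum as positive, L_{lump} = m v R = (0.116)(6.32)(1.74/2) = 0.6378 kg·m²/s.
L_i = −I_p ω_p + m v R = −(0.2775)(4.88) + 0.6378 = -0.7165 kg·m²/s.
After sticking, I_f = I_p + m R² = 0.2775 + (0.116)(1.74/2)² = 0.3653 kg·m².
ω_f = L_i / I_f = -0.7165 / 0.3653 = -1.961 rad/s.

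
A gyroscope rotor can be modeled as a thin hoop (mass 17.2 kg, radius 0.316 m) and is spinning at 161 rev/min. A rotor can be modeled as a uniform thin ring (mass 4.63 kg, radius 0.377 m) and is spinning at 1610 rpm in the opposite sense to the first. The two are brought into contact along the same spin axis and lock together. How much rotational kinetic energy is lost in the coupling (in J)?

No external torque acts about the common axis, so total angular momentum is conserved.
Moments of inertia: I_A = (17.2)(0.316)² = 1.718 kg·m²; I_B = (4.63)(0.377)² = 0.6581 kg·m².
Taking A's sense as positive: L = (1.718)(161) − (0.6581)(1610) = -783.0 kg·m²·rpm.
Combined I = 1.718 + 0.6581 = 2.376 kg·m².
ω_f = L / I = -783.0 / 2.376 = -329.6 rpm.
KE_i = ½ΣIω² = 9597 J; KE_f = ½(2.376)(34.51)² = 1415 J.

ΔKE lost ≈ 8180 J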